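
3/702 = 1/234 =0.00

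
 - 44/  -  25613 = 44/25613  =  0.00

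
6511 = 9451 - 2940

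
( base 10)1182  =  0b10010011110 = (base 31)174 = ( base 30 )19C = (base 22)29G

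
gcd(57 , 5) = 1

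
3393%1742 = 1651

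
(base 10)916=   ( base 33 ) RP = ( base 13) 556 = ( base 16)394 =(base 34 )qw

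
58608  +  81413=140021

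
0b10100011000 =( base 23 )2AG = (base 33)16H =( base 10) 1304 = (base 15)5be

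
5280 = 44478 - 39198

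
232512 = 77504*3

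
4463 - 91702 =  - 87239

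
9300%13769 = 9300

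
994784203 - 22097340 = 972686863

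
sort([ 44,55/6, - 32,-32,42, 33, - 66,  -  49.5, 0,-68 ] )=[ - 68, - 66, - 49.5,-32, -32,0, 55/6,  33,  42 , 44]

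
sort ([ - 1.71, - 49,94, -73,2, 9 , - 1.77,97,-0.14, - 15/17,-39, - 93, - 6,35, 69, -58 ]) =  [  -  93, - 73, - 58,-49, - 39,-6,-1.77, - 1.71, - 15/17,-0.14, 2, 9, 35, 69,94,97 ]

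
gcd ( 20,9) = 1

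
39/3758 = 39/3758 = 0.01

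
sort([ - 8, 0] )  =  [ - 8,0]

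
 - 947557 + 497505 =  - 450052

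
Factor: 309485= 5^1*11^1 * 17^1*331^1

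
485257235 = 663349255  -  178092020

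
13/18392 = 13/18392 = 0.00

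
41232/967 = 42 + 618/967 = 42.64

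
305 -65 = 240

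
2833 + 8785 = 11618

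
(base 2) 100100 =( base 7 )51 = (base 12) 30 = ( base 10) 36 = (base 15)26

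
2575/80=32 + 3/16 =32.19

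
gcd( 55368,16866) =18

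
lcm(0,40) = 0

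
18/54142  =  9/27071 = 0.00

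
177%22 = 1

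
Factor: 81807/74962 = 2211/2026 = 2^( - 1)*3^1*11^1*67^1 * 1013^( - 1) 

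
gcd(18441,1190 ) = 1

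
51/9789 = 17/3263=0.01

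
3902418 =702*5559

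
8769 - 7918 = 851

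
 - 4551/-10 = 455 + 1/10 = 455.10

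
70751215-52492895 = 18258320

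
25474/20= 1273 + 7/10 =1273.70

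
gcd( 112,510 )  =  2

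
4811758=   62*77609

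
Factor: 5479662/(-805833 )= - 2^1*3^(-1)*7^(-1)*43^1*67^1*317^1 * 12791^(  -  1 ) = - 1826554/268611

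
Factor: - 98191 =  - 149^1*659^1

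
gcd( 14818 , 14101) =239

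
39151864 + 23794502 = 62946366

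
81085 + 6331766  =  6412851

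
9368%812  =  436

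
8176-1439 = 6737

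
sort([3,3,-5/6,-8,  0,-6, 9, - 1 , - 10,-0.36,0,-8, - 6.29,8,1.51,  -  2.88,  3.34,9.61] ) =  [ - 10, - 8  , -8 ,-6.29, - 6, - 2.88,-1,-5/6,-0.36, 0,0,1.51, 3,3,3.34,8,9,  9.61] 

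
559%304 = 255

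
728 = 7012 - 6284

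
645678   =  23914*27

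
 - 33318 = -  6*5553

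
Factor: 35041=67^1 * 523^1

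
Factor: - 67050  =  -2^1 *3^2 * 5^2*149^1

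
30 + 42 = 72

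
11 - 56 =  - 45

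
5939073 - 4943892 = 995181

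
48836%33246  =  15590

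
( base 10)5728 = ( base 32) 5j0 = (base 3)21212011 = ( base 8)13140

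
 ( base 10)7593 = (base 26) B61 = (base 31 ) 7RT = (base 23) e83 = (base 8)16651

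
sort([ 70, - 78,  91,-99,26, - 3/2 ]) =[ - 99, - 78, - 3/2, 26 , 70,91]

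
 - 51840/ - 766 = 67 +259/383 = 67.68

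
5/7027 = 5/7027  =  0.00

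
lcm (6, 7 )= 42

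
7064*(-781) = -5516984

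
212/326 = 106/163 = 0.65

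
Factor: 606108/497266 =303054/248633=2^1 * 3^1*7^( - 1 )*11^( - 1 )* 53^1*953^1 * 3229^ (-1 ) 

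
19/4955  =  19/4955=   0.00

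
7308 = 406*18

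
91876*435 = 39966060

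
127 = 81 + 46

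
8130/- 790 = -813/79 = - 10.29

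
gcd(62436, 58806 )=726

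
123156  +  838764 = 961920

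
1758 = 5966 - 4208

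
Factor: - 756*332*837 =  - 2^4*3^6*7^1*31^1*83^1 = - 210080304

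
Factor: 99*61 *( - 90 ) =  - 2^1 * 3^4  *5^1*11^1 * 61^1 =- 543510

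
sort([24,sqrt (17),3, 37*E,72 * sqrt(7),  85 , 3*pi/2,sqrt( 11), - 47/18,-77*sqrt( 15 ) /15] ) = [-77*sqrt(15 ) /15, - 47/18,3,sqrt ( 11),sqrt(17)  ,  3*pi/2,24 , 85, 37* E,72*sqrt( 7 )] 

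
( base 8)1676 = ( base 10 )958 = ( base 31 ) us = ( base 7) 2536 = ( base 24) 1FM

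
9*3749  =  33741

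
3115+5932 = 9047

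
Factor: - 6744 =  - 2^3*3^1*281^1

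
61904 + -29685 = 32219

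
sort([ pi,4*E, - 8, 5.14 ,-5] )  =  [-8,-5,  pi , 5.14, 4*E] 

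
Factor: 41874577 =41874577^1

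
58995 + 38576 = 97571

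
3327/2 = 3327/2 = 1663.50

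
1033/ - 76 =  - 14 + 31/76 =-  13.59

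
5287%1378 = 1153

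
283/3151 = 283/3151 = 0.09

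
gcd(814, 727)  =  1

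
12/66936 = 1/5578 =0.00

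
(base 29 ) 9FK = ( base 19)1346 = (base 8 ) 17530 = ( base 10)8024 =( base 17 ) 1AD0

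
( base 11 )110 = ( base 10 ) 132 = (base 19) 6I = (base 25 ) 57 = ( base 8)204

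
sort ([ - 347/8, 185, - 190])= [ - 190, - 347/8,185] 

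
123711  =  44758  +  78953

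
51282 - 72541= -21259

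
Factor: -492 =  - 2^2*3^1*41^1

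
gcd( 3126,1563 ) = 1563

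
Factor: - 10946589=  - 3^1 * 17^1*214639^1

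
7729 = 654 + 7075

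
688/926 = 344/463 = 0.74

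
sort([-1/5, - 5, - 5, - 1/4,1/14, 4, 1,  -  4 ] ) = [ - 5, - 5,-4, - 1/4, - 1/5, 1/14,1 , 4 ]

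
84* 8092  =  679728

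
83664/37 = 2261+7/37 = 2261.19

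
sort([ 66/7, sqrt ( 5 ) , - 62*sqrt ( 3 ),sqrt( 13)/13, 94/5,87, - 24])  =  [- 62*sqrt( 3 ),-24,sqrt (13)/13,  sqrt( 5), 66/7, 94/5, 87]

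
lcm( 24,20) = 120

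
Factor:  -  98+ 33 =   -  65  =  - 5^1*13^1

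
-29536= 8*(-3692)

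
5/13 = 5/13 = 0.38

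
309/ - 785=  - 1 + 476/785= - 0.39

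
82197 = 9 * 9133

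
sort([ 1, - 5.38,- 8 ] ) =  [ - 8,-5.38, 1] 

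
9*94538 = 850842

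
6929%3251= 427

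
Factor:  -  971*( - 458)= 444718= 2^1*229^1*971^1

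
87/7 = 12 + 3/7=12.43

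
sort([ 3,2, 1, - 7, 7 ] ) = [  -  7, 1, 2, 3, 7] 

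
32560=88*370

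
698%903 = 698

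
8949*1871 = 16743579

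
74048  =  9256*8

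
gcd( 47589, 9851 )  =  1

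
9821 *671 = 6589891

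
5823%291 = 3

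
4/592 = 1/148 =0.01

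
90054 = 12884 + 77170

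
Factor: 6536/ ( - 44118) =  - 2^2*3^( - 3 ) = - 4/27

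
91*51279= 4666389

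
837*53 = 44361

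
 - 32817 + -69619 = - 102436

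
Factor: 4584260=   2^2 * 5^1 * 229213^1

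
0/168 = 0 = 0.00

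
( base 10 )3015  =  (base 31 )348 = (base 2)101111000111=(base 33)2pc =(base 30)3AF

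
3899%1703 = 493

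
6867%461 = 413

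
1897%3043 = 1897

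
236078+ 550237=786315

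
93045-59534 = 33511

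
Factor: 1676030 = 2^1*5^1*17^1*9859^1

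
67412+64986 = 132398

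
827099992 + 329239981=1156339973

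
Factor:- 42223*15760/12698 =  -2^3*5^1 *7^( - 1 )  *197^1*907^(-1 )*42223^1 = -332717240/6349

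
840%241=117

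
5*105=525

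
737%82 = 81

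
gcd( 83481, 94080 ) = 3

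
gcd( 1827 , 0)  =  1827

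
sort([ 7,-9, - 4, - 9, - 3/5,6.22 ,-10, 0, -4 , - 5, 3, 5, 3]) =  [ - 10, - 9,  -  9,-5, - 4, - 4, - 3/5,0, 3, 3, 5,6.22,  7]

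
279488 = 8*34936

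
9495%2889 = 828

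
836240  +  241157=1077397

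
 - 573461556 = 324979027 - 898440583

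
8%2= 0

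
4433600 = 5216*850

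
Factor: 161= 7^1*23^1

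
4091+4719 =8810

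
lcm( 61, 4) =244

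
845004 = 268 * 3153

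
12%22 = 12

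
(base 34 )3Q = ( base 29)4c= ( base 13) 9B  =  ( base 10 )128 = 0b10000000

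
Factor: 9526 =2^1*11^1*433^1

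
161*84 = 13524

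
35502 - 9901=25601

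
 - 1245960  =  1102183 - 2348143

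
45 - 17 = 28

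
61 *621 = 37881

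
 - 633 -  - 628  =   - 5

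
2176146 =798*2727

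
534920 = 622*860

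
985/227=985/227= 4.34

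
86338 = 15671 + 70667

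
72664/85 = 854+74/85=854.87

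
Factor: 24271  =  13^1*1867^1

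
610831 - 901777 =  - 290946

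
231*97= 22407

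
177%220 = 177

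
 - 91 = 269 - 360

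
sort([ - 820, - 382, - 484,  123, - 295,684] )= [ - 820,  -  484, - 382,  -  295, 123, 684 ]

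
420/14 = 30 = 30.00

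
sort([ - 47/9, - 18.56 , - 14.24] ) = [-18.56, - 14.24, - 47/9 ]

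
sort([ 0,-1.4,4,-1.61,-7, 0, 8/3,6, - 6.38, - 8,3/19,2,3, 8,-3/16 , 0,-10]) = [ - 10, - 8, - 7,-6.38,  -  1.61, - 1.4,-3/16, 0  ,  0, 0,3/19, 2,8/3,3,4, 6 , 8] 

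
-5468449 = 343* (-15943 ) 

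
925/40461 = 925/40461=0.02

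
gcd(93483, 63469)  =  1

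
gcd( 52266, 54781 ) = 1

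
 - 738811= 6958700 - 7697511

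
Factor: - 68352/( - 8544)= 8= 2^3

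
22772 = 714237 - 691465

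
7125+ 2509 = 9634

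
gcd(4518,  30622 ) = 502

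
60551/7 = 60551/7  =  8650.14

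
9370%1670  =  1020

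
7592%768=680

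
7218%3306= 606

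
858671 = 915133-56462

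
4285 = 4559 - 274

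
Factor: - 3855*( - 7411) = 3^1* 5^1*257^1*7411^1 = 28569405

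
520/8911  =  520/8911 = 0.06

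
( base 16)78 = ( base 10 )120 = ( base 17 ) 71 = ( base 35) 3f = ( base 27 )4c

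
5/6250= 1/1250=0.00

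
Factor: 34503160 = 2^3*5^1*71^1*12149^1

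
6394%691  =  175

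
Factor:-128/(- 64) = 2 = 2^1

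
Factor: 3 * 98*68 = 19992 = 2^3 * 3^1 * 7^2*17^1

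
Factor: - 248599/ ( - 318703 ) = 7^( - 1)*11^(-1)*13^2*1471^1 * 4139^( - 1) 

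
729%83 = 65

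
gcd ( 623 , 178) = 89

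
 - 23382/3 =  - 7794 = - 7794.00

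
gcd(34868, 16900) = 4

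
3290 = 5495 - 2205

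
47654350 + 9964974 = 57619324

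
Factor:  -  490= - 2^1*5^1*7^2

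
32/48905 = 32/48905=0.00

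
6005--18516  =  24521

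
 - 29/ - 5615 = 29/5615=0.01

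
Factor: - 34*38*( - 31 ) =40052 = 2^2* 17^1*19^1*31^1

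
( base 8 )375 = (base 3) 100101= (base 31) 85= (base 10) 253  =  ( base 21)C1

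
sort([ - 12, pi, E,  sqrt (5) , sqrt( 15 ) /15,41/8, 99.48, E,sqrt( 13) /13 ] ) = [ - 12,  sqrt( 15) /15,sqrt (13)/13,sqrt(5), E , E, pi , 41/8, 99.48]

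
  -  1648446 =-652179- 996267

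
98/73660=49/36830 = 0.00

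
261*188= 49068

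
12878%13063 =12878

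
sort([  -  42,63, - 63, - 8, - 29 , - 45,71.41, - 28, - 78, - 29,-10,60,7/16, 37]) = [-78, - 63, - 45, - 42,-29, -29, - 28 , - 10  ,  -  8,  7/16, 37,60,63 , 71.41]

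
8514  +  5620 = 14134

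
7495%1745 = 515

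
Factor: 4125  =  3^1*5^3 * 11^1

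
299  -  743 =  - 444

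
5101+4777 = 9878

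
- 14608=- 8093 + -6515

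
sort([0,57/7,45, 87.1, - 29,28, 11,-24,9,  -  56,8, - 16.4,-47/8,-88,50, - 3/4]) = [ - 88, - 56, - 29, - 24, - 16.4,- 47/8,-3/4,0, 8,57/7, 9,11,28, 45 , 50,87.1 ] 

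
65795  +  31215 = 97010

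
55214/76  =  1453/2=726.50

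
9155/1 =9155  =  9155.00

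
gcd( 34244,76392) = 4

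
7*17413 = 121891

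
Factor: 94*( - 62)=-2^2*31^1*47^1 = - 5828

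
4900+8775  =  13675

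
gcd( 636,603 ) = 3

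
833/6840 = 833/6840 = 0.12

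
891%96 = 27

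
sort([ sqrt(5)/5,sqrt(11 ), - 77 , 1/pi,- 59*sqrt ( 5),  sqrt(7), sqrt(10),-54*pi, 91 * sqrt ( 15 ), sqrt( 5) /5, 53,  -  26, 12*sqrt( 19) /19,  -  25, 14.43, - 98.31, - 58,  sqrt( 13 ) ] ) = [ - 54*pi, - 59*sqrt(5),-98.31, - 77, - 58, - 26, - 25, 1/pi, sqrt(5)/5, sqrt (5 ) /5, sqrt(7),12*sqrt(19 )/19, sqrt (10), sqrt(11), sqrt(13),14.43, 53,  91 * sqrt( 15) ]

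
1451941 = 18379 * 79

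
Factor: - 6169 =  - 31^1*199^1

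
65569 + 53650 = 119219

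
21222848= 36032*589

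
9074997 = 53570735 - 44495738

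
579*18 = 10422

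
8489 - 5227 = 3262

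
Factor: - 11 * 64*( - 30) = 2^7 * 3^1*5^1*11^1 = 21120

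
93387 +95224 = 188611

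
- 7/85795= -7/85795 = - 0.00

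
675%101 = 69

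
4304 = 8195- 3891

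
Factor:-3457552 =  - 2^4*7^1*30871^1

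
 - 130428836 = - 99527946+-30900890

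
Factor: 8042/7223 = 2^1*31^(  -  1 )*233^(-1 )*4021^1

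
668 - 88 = 580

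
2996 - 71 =2925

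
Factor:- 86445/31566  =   - 2^( - 1) *3^1*5^1*17^1*113^1 * 5261^( - 1) = -28815/10522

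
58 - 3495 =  - 3437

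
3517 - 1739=1778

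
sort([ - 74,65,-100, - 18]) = [-100 , - 74, - 18,65]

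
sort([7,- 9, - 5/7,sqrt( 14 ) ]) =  [ - 9, - 5/7,sqrt(14),  7]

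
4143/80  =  4143/80 = 51.79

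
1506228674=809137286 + 697091388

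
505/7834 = 505/7834 = 0.06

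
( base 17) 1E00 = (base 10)8959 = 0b10001011111111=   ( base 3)110021211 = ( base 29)air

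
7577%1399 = 582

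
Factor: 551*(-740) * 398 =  -2^3*5^1 * 19^1 * 29^1* 37^1 * 199^1 = -  162280520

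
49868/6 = 24934/3= 8311.33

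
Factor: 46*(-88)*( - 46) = 186208 = 2^5*11^1*23^2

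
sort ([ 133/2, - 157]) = [  -  157 , 133/2 ]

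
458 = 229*2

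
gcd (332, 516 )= 4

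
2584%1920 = 664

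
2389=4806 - 2417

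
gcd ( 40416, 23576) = 3368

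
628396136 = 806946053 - 178549917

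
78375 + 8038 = 86413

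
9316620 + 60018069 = 69334689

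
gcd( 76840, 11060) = 20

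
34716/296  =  117+ 21/74  =  117.28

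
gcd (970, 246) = 2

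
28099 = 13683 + 14416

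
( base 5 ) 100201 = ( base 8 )6150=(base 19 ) 8F3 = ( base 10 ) 3176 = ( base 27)49H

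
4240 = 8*530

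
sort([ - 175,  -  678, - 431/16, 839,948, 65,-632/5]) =[ - 678, - 175, - 632/5, -431/16,65,839 , 948]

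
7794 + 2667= 10461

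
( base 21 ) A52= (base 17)fac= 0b1000110100101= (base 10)4517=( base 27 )658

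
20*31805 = 636100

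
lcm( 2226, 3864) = 204792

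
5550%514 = 410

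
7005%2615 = 1775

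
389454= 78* 4993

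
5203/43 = 121= 121.00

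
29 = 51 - 22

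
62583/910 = 62583/910=68.77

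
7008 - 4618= 2390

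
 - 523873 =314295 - 838168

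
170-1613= - 1443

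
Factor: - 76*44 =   -  3344  =  - 2^4*11^1* 19^1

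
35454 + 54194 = 89648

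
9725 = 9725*1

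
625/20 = 125/4 =31.25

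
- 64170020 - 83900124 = - 148070144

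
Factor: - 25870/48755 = -26/49 = - 2^1*7^ (- 2 )*13^1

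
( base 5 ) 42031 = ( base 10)2766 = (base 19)7CB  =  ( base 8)5316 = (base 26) 42a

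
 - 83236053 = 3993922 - 87229975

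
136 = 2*68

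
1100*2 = 2200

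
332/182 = 1 + 75/91   =  1.82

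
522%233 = 56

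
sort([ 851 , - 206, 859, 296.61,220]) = [ - 206,220,296.61,851, 859 ] 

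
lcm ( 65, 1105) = 1105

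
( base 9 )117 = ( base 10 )97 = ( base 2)1100001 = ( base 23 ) 45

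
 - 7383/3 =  - 2461 = - 2461.00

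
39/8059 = 39/8059 = 0.00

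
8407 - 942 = 7465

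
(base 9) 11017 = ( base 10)7306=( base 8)16212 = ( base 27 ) a0g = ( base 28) 98Q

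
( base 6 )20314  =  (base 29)36d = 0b101010010110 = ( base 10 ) 2710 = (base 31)2pd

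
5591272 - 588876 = 5002396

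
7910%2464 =518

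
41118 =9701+31417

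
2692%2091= 601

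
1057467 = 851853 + 205614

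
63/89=63/89 = 0.71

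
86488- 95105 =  - 8617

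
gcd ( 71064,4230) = 846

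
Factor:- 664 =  - 2^3 * 83^1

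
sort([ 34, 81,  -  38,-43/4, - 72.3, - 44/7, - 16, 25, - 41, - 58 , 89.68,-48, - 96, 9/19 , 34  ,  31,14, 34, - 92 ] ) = [  -  96, - 92 ,- 72.3, - 58, - 48, - 41, - 38  ,- 16, - 43/4,- 44/7,9/19, 14, 25,31 , 34, 34,34,81,89.68]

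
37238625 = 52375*711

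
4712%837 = 527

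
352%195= 157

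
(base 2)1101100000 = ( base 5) 11424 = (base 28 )12O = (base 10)864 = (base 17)2ge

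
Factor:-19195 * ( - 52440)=2^3*3^1*5^2*11^1*19^1*23^1 * 349^1=1006585800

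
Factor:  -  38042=-2^1*23^1 * 827^1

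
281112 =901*312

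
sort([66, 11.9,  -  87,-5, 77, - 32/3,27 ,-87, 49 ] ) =[  -  87, - 87,-32/3,-5, 11.9, 27,49, 66, 77]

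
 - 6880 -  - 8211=1331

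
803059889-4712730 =798347159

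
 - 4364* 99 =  - 432036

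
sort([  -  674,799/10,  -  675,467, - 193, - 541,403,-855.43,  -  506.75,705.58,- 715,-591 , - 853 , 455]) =[ - 855.43, - 853,  -  715,  -  675,  -  674, - 591, - 541,-506.75, - 193,799/10,  403,455,467 , 705.58 ]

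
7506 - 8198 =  - 692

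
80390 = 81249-859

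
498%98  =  8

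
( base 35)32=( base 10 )107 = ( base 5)412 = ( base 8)153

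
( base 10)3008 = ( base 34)2KG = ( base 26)4bi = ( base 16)bc0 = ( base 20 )7a8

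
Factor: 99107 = 23^1*31^1*139^1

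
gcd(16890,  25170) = 30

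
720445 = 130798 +589647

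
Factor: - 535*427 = - 5^1*7^1*61^1*107^1 = - 228445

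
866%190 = 106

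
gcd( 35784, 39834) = 18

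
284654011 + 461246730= 745900741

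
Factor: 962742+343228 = 1305970 = 2^1 * 5^1 *73^1 * 1789^1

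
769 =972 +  - 203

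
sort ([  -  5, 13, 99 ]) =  [ - 5 , 13, 99]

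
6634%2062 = 448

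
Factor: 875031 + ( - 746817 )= 2^1*3^2*  17^1*419^1=128214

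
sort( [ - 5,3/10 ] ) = [ - 5 , 3/10]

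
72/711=8/79=0.10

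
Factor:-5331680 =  - 2^5*5^1 *47^1*709^1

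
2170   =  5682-3512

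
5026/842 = 2513/421  =  5.97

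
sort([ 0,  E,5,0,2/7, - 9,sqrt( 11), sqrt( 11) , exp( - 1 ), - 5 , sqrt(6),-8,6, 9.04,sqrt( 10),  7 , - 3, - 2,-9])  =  [-9 ,  -  9, - 8, - 5 , - 3, - 2,  0, 0, 2/7, exp ( - 1 ),sqrt( 6),  E,sqrt( 10 ),sqrt(11),sqrt ( 11), 5, 6, 7,  9.04 ]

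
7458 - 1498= 5960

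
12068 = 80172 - 68104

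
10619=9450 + 1169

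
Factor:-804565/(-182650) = 160913/36530  =  2^(-1 )  *  5^(-1 )*13^( - 1) * 37^1*281^ ( - 1)*4349^1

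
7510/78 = 96 + 11/39 = 96.28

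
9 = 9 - 0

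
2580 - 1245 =1335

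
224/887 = 224/887 = 0.25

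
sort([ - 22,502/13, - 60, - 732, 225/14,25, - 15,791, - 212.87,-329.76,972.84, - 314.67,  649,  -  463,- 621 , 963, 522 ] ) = [ - 732,  -  621 ,  -  463, - 329.76, - 314.67 ,-212.87, - 60 ,  -  22, - 15,225/14, 25, 502/13,  522,  649, 791,963,972.84] 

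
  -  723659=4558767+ - 5282426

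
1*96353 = 96353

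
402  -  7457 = - 7055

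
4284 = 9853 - 5569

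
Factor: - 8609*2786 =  - 23984674 = - 2^1*7^1 * 199^1*8609^1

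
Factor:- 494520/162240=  - 317/104 = - 2^( - 3) * 13^( - 1)*317^1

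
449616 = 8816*51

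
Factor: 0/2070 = 0 = 0^1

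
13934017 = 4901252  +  9032765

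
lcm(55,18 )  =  990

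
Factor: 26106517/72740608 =2^( - 8)*149^( - 1) * 1907^( - 1) * 26106517^1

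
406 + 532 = 938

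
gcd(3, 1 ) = 1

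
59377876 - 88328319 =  - 28950443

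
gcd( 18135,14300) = 65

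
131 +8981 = 9112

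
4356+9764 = 14120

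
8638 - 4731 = 3907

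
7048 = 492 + 6556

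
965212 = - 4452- - 969664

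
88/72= 11/9 = 1.22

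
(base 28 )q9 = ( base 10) 737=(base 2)1011100001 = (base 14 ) 3a9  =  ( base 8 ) 1341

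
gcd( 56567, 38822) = 7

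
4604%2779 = 1825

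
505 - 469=36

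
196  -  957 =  - 761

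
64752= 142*456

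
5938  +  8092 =14030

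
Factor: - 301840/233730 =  - 616/477= -2^3 * 3^( - 2)*7^1*11^1*53^(- 1 )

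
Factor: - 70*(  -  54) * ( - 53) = -200340  =  - 2^2*3^3 * 5^1*7^1*53^1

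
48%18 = 12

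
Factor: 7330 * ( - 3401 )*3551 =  - 2^1 * 5^1*19^1*53^1*67^1*179^1*733^1 =- 88524050830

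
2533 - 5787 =-3254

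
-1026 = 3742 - 4768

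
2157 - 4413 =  - 2256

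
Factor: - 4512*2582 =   -  2^6*3^1 *47^1*1291^1 = - 11649984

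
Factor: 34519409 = 19^1*37^1 * 49103^1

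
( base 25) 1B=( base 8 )44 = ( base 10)36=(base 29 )17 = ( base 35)11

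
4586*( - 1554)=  -7126644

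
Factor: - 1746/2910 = -3/5 = -  3^1*5^ ( - 1)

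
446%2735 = 446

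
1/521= 1/521 = 0.00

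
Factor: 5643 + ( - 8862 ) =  - 3219 = - 3^1*29^1*37^1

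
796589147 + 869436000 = 1666025147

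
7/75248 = 7/75248 = 0.00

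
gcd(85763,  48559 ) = 1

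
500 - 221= 279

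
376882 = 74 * 5093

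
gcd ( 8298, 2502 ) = 18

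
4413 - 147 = 4266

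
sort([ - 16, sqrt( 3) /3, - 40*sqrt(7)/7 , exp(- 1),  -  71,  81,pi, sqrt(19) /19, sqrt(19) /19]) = [  -  71, - 16, - 40 * sqrt(7) /7,sqrt (19)/19, sqrt(19) /19, exp( - 1), sqrt( 3) /3, pi,81]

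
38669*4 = 154676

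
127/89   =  127/89 = 1.43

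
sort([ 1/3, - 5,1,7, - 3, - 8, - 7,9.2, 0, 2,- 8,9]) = [-8, - 8, - 7, - 5,  -  3,0,1/3,1,2,7,9,  9.2 ]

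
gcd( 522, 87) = 87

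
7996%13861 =7996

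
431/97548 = 431/97548 = 0.00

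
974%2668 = 974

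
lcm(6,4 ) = 12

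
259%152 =107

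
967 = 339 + 628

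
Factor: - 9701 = -89^1*109^1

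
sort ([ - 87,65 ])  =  [ -87, 65]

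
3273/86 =38 + 5/86 =38.06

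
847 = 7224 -6377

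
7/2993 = 7/2993 = 0.00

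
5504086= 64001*86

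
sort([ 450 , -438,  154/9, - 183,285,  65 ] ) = [-438,-183, 154/9 , 65,285,450 ]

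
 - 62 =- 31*2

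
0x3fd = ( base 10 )1021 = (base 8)1775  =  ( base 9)1354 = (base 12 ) 711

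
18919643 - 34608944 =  - 15689301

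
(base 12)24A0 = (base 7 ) 15051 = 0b1000000111000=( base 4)1000320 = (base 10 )4152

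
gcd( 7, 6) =1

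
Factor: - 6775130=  - 2^1*5^1 *73^1*9281^1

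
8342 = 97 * 86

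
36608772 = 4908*7459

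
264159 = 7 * 37737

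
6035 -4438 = 1597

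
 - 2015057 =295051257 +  - 297066314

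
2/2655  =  2/2655 = 0.00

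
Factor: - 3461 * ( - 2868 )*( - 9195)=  - 91270930860 = - 2^2*3^2* 5^1 * 239^1*613^1*3461^1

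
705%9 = 3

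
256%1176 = 256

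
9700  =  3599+6101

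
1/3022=1/3022 = 0.00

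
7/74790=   7/74790 = 0.00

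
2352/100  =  23+13/25 = 23.52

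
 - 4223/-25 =4223/25 = 168.92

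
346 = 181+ 165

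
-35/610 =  - 1 + 115/122 = - 0.06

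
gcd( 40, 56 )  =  8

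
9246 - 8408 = 838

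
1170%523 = 124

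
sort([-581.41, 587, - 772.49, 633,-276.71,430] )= [-772.49, -581.41, - 276.71, 430, 587,633 ] 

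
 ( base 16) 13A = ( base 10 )314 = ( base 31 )A4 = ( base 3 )102122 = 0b100111010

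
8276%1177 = 37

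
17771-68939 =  - 51168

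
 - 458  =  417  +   - 875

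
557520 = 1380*404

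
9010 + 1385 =10395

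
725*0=0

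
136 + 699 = 835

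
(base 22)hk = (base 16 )18a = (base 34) BK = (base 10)394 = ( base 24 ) ga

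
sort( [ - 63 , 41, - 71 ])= [ - 71, - 63, 41]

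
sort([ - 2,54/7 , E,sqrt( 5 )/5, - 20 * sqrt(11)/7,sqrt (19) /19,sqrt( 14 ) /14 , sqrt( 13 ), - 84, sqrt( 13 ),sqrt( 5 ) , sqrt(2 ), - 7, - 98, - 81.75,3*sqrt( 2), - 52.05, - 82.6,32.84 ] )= [ - 98,-84, - 82.6 ,-81.75, -52.05, - 20*sqrt( 11)/7 , - 7, - 2,sqrt( 19)/19,sqrt( 14)/14,sqrt( 5 )/5, sqrt( 2),sqrt( 5 ),E, sqrt( 13 ), sqrt (13),3*sqrt (2 ),54/7,  32.84 ]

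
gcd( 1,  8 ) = 1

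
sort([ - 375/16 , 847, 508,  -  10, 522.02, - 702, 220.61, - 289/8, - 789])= [-789, - 702, - 289/8, - 375/16, - 10,220.61,508, 522.02,847]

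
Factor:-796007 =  - 23^1*53^1*653^1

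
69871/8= 69871/8 = 8733.88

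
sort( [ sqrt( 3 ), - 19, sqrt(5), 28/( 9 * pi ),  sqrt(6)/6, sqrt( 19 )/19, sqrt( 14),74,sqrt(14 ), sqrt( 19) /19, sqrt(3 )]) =[  -  19,sqrt(19 ) /19, sqrt( 19 ) /19, sqrt( 6 ) /6,28/ (9*pi),sqrt(3),sqrt(3) , sqrt(5), sqrt(14 ), sqrt(14 ), 74 ] 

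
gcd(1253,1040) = 1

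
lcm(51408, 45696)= 411264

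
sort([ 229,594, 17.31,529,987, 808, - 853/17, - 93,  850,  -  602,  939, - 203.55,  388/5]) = [- 602,-203.55, - 93, - 853/17,17.31,388/5,229,529, 594,808, 850, 939,987 ]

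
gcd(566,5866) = 2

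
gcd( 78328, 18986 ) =2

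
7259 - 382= 6877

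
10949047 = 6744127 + 4204920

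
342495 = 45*7611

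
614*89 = 54646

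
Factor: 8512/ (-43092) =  - 16/81 = - 2^4*3^( - 4) 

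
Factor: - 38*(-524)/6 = 2^2 * 3^( - 1 ) *19^1*131^1 = 9956/3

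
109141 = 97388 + 11753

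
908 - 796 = 112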